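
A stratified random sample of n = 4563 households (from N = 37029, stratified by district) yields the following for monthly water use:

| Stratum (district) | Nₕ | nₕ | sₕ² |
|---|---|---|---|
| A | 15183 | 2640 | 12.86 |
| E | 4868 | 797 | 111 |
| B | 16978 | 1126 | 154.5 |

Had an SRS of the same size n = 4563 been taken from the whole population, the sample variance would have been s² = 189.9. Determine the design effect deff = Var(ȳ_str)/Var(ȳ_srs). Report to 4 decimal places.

Var(ȳ_str) = Σ Wₕ²(1−fₕ)sₕ²/nₕ with Wₕ = Nₕ/37029:
  A: (15183/37029)²·(1−2640/15183)·12.86/2640 = 6.7656899 × 10^-4
  E: (4868/37029)²·(1−797/4868)·111/797 = 0.0020129471
  B: (16978/37029)²·(1−1126/16978)·154.5/1126 = 0.026932503
  → Var(ȳ_str) = 0.029622019.
Var(ȳ_srs) = (1 − 4563/37029)·189.9/4563 = 0.036488944.
deff = 0.029622019 / 0.036488944 = 0.8118.

0.8118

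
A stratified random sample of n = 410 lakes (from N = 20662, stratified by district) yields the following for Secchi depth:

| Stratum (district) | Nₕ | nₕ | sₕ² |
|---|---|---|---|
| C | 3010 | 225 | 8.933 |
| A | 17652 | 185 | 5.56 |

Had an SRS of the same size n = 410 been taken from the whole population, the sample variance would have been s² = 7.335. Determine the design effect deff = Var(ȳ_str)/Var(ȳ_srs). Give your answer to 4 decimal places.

1.2823

Var(ȳ_str) = Σ Wₕ²(1−fₕ)sₕ²/nₕ with Wₕ = Nₕ/20662:
  C: (3010/20662)²·(1−225/3010)·8.933/225 = 7.7958199 × 10^-4
  A: (17652/20662)²·(1−185/17652)·5.56/185 = 0.02170554
  → Var(ȳ_str) = 0.022485122.
Var(ȳ_srs) = (1 − 410/20662)·7.335/410 = 0.017535244.
deff = 0.022485122 / 0.017535244 = 1.2823.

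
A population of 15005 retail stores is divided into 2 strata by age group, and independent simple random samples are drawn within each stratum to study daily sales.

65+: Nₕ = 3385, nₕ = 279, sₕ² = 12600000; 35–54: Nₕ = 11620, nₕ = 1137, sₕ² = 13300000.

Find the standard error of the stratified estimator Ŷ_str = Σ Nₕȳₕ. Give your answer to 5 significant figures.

Var(Ŷ_str) = Σₕ Nₕ²(1 − fₕ)sₕ²/nₕ.
65+: 3385²·(1 − 279/3385)·12600000/279 = 4.7481723 × 10^11.
35–54: 11620²·(1 − 1137/11620)·13300000/1137 = 1.4248951 × 10^12.
Sum = 1.8997123 × 10^12.
SE = √(1.8997123 × 10^12) = 1.3783 × 10^6.

1.3783 × 10^6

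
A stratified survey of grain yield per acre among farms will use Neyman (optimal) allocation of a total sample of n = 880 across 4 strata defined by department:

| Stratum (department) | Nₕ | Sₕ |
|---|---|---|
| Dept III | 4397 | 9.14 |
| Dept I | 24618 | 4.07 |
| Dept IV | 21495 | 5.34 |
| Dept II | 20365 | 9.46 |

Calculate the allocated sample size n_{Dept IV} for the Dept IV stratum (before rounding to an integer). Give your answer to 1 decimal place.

225.6

Neyman allocation: nₕ = n·NₕSₕ / Σⱼ NⱼSⱼ.
Σ NⱼSⱼ = 4397·9.14 + 24618·4.07 + 21495·5.34 + 20365·9.46 = 447820.04.
n_{Dept IV} = 880·21495·5.34 / 447820.04 = 225.6.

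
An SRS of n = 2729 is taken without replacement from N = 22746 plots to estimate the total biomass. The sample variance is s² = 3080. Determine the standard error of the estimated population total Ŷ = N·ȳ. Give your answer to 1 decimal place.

Var(Ŷ) = N²·Var(ȳ) = N²·(1 − n/N)·s²/n.
f = 2729/22746 = 0.11997714; Var(ȳ) = 0.88002286·3080/2729 = 0.99321012.
Var(Ŷ) = 22746² · 0.99321012 = 5.1386756 × 10^8.
SE(Ŷ) = √(5.1386756 × 10^8) = 22668.6.

22668.6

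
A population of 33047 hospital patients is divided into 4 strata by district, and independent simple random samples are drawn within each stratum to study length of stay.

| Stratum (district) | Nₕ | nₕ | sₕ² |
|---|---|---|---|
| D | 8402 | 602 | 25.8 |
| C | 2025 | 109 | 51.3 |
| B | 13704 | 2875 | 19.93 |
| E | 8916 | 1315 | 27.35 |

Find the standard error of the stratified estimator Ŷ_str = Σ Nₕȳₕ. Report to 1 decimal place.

2659.5

Var(Ŷ_str) = Σₕ Nₕ²(1 − fₕ)sₕ²/nₕ.
D: 8402²·(1 − 602/8402)·25.8/602 = 2.8086686 × 10^6.
C: 2025²·(1 − 109/2025)·51.3/109 = 1.8260447 × 10^6.
B: 13704²·(1 − 2875/13704)·19.93/2875 = 1.0287389 × 10^6.
E: 8916²·(1 − 1315/8916)·27.35/1315 = 1.4095237 × 10^6.
Sum = 7.0729759 × 10^6.
SE = √(7.0729759 × 10^6) = 2659.5.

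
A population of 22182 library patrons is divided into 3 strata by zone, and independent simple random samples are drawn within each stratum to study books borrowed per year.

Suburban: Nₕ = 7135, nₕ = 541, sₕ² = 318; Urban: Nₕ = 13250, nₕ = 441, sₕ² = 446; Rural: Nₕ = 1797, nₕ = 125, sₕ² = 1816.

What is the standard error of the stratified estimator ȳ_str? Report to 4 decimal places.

0.7027

Var(ȳ_str) = Σₕ Wₕ²(1 − fₕ)sₕ²/nₕ with Wₕ = Nₕ/N, N = 22182.
Suburban: Wₕ = 0.32165720; term = 0.32165720²·(1 − 0.07582341)·318/541 = 0.056204537.
Urban: Wₕ = 0.59733117; term = 0.59733117²·(1 − 0.03328302)·446/441 = 0.34883975.
Rural: Wₕ = 0.08101163; term = 0.08101163²·(1 − 0.06956038)·1816/125 = 0.088713309.
Sum = 0.4937576.
SE = √(0.4937576) = 0.7027.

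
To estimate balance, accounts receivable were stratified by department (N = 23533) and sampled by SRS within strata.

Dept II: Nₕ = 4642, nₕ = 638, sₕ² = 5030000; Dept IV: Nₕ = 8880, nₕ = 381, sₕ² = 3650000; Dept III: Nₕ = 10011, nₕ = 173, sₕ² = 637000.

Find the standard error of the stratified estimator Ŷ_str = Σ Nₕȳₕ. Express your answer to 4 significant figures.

Var(Ŷ_str) = Σₕ Nₕ²(1 − fₕ)sₕ²/nₕ.
Dept II: 4642²·(1 − 638/4642)·5030000/638 = 1.4653674 × 10^11.
Dept IV: 8880²·(1 − 381/8880)·3650000/381 = 7.2301729 × 10^11.
Dept III: 10011²·(1 − 173/10011)·637000/173 = 3.6264159 × 10^11.
Sum = 1.2321956 × 10^12.
SE = √(1.2321956 × 10^12) = 1.110 × 10^6.

1.110 × 10^6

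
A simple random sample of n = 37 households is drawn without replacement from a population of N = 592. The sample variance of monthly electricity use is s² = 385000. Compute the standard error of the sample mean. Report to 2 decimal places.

98.77

Under SRS without replacement, Var(ȳ) = (1 − f)·s²/n with f = n/N = 37/592 = 0.06250000.
Var(ȳ) = (1 − 0.06250000)·385000/37 = 0.93750000·10405.405 = 9755.0676.
SE(ȳ) = √(9755.0676) = 98.77.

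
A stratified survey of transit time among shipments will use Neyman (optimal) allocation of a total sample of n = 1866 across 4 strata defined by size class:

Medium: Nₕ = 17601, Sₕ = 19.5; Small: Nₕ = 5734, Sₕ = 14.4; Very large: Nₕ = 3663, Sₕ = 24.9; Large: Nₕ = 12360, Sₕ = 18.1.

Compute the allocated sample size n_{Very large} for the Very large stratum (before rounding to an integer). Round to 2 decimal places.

Neyman allocation: nₕ = n·NₕSₕ / Σⱼ NⱼSⱼ.
Σ NⱼSⱼ = 17601·19.5 + 5734·14.4 + 3663·24.9 + 12360·18.1 = 740713.8.
n_{Very large} = 1866·3663·24.9 / 740713.8 = 229.77.

229.77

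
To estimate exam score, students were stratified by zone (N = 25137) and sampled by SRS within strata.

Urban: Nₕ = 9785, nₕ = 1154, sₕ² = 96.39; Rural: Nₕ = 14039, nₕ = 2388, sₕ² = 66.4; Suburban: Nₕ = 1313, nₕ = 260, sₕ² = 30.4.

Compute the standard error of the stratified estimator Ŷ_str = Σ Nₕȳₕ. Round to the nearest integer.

3430

Var(Ŷ_str) = Σₕ Nₕ²(1 − fₕ)sₕ²/nₕ.
Urban: 9785²·(1 − 1154/9785)·96.39/1154 = 7.0542057 × 10^6.
Rural: 14039²·(1 − 2388/14039)·66.4/2388 = 4.5481328 × 10^6.
Suburban: 1313²·(1 − 260/1313)·30.4/260 = 161656.56.
Sum = 1.1763995 × 10^7.
SE = √(1.1763995 × 10^7) = 3430.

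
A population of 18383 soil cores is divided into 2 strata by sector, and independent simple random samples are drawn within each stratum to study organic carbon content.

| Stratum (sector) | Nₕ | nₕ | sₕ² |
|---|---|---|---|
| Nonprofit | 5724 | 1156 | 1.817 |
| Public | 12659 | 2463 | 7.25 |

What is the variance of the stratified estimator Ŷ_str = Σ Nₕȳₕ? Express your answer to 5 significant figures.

Var(Ŷ_str) = Σₕ Nₕ²(1 − fₕ)sₕ²/nₕ.
Nonprofit: 5724²·(1 − 1156/5724)·1.817/1156 = 41098.201.
Public: 12659²·(1 − 2463/12659)·7.25/2463 = 379929.33.
Sum = 421027.53.

421030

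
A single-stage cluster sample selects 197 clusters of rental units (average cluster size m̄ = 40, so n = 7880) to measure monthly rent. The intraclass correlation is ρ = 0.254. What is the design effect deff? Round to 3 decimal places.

10.906

deff = 1 + (40 − 1)·0.254 = 1 + 9.906 = 10.906.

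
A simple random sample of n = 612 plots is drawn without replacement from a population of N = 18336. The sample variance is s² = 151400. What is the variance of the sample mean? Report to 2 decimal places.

239.13

Under SRS without replacement, Var(ȳ) = (1 − f)·s²/n with f = n/N = 612/18336 = 0.03337696.
Var(ȳ) = (1 − 0.03337696)·151400/612 = 0.96662304·247.38562 = 239.12864.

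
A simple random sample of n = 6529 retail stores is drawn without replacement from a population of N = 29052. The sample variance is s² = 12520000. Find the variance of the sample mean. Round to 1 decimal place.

1486.6

Under SRS without replacement, Var(ȳ) = (1 − f)·s²/n with f = n/N = 6529/29052 = 0.22473496.
Var(ȳ) = (1 − 0.22473496)·12520000/6529 = 0.77526504·1917.5984 = 1486.647.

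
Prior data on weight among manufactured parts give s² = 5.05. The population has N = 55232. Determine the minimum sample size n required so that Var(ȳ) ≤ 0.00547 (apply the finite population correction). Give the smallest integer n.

909

Without fpc, n₀ = s²/D = 5.05/0.00547 = 923.2176.
With fpc, (1 − n/N)·s²/n ≤ D requires n ≥ n₀/(1 + n₀/N) = 923.2176/(1 + 923.2176/55232) = 908.0395.
Rounding up, n = 909.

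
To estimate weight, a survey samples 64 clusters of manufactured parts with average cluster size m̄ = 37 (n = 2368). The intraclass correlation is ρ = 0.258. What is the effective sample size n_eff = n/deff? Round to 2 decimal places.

deff = 1 + (37 − 1)·0.258 = 1 + 9.288 = 10.288.
n_eff = 2368 / 10.288 = 230.17.

230.17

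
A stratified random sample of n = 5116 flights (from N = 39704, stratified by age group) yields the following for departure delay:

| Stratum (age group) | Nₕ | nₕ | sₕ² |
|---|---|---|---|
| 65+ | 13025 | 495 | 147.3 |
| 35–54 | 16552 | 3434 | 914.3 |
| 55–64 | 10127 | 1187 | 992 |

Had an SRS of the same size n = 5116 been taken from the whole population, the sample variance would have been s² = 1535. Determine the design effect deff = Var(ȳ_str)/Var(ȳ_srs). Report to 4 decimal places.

0.4418

Var(ȳ_str) = Σ Wₕ²(1−fₕ)sₕ²/nₕ with Wₕ = Nₕ/39704:
  65+: (13025/39704)²·(1−495/13025)·147.3/495 = 0.030807597
  35–54: (16552/39704)²·(1−3434/16552)·914.3/3434 = 0.036672288
  55–64: (10127/39704)²·(1−1187/10127)·992/1187 = 0.047996631
  → Var(ȳ_str) = 0.11547652.
Var(ȳ_srs) = (1 − 5116/39704)·1535/5116 = 0.261378.
deff = 0.11547652 / 0.261378 = 0.4418.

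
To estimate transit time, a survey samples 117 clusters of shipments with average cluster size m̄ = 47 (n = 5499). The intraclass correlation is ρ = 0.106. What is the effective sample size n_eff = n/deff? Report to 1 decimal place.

deff = 1 + (47 − 1)·0.106 = 1 + 4.876 = 5.876.
n_eff = 5499 / 5.876 = 935.8.

935.8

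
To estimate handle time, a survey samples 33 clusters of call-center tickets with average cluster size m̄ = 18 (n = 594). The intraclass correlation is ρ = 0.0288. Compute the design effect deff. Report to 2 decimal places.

deff = 1 + (18 − 1)·0.0288 = 1 + 0.4896 = 1.4896.

1.49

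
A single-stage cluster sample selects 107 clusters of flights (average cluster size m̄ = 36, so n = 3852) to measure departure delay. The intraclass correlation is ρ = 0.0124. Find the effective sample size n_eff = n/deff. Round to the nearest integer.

deff = 1 + (36 − 1)·0.0124 = 1 + 0.434 = 1.434.
n_eff = 3852 / 1.434 = 2686.

2686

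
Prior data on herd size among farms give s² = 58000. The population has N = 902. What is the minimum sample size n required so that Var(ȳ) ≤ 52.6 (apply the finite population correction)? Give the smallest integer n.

Without fpc, n₀ = s²/D = 58000/52.6 = 1102.6616.
With fpc, (1 − n/N)·s²/n ≤ D requires n ≥ n₀/(1 + n₀/N) = 1102.6616/(1 + 1102.6616/902) = 496.1440.
Rounding up, n = 497.

497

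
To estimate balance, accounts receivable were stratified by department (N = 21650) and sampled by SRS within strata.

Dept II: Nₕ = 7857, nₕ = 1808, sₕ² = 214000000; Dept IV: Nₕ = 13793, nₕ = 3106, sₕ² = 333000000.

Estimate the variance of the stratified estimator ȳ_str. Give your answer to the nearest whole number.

Var(ȳ_str) = Σₕ Wₕ²(1 − fₕ)sₕ²/nₕ with Wₕ = Nₕ/N, N = 21650.
Dept II: Wₕ = 0.36290993; term = 0.36290993²·(1 − 0.23011327)·214000000/1808 = 12001.62.
Dept IV: Wₕ = 0.63709007; term = 0.63709007²·(1 − 0.22518669)·333000000/3106 = 33716.426.
Sum = 45718.046.

45718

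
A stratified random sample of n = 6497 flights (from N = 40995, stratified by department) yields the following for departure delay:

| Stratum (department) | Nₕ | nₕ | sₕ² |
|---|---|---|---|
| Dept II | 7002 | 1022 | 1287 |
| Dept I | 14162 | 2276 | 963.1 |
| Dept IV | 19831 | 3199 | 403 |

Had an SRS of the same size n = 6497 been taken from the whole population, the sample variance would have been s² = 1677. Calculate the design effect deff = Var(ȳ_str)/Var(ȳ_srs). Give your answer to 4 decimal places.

Var(ȳ_str) = Σ Wₕ²(1−fₕ)sₕ²/nₕ with Wₕ = Nₕ/40995:
  Dept II: (7002/40995)²·(1−1022/7002)·1287/1022 = 0.031375392
  Dept I: (14162/40995)²·(1−2276/14162)·963.1/2276 = 0.042383582
  Dept IV: (19831/40995)²·(1−3199/19831)·403/3199 = 0.024723965
  → Var(ȳ_str) = 0.098482939.
Var(ȳ_srs) = (1 − 6497/40995)·1677/6497 = 0.2172117.
deff = 0.098482939 / 0.2172117 = 0.4534.

0.4534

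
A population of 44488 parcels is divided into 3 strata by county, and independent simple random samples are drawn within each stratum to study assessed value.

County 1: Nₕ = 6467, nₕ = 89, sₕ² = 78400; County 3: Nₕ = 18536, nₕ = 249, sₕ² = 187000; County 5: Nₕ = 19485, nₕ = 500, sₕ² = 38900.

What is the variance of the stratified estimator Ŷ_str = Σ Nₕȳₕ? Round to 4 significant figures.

Var(Ŷ_str) = Σₕ Nₕ²(1 − fₕ)sₕ²/nₕ.
County 1: 6467²·(1 − 89/6467)·78400/89 = 3.6334018 × 10^10.
County 3: 18536²·(1 − 249/18536)·187000/249 = 2.545662 × 10^11.
County 5: 19485²·(1 − 500/19485)·38900/500 = 2.8779988 × 10^10.
Sum = 3.1968021 × 10^11.

3.197 × 10^11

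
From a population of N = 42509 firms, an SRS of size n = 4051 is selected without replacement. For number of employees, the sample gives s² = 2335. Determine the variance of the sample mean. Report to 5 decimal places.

Under SRS without replacement, Var(ȳ) = (1 − f)·s²/n with f = n/N = 4051/42509 = 0.09529747.
Var(ȳ) = (1 − 0.09529747)·2335/4051 = 0.90470253·0.57640089 = 0.52147134.

0.52147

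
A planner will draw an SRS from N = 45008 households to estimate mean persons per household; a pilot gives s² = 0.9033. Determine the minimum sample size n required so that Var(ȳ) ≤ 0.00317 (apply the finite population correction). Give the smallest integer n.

284

Without fpc, n₀ = s²/D = 0.9033/0.00317 = 284.9527.
With fpc, (1 − n/N)·s²/n ≤ D requires n ≥ n₀/(1 + n₀/N) = 284.9527/(1 + 284.9527/45008) = 283.1600.
Rounding up, n = 284.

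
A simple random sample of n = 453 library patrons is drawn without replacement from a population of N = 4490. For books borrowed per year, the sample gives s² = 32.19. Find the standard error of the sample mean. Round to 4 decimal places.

0.2528

Under SRS without replacement, Var(ȳ) = (1 − f)·s²/n with f = n/N = 453/4490 = 0.10089087.
Var(ȳ) = (1 − 0.10089087)·32.19/453 = 0.89910913·0.071059603 = 0.063890338.
SE(ȳ) = √(0.063890338) = 0.2528.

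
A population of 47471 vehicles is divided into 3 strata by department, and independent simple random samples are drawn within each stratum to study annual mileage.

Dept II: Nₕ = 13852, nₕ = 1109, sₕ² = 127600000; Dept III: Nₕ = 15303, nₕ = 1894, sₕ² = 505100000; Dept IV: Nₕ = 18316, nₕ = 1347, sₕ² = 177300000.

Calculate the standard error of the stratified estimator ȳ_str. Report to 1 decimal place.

Var(ȳ_str) = Σₕ Wₕ²(1 − fₕ)sₕ²/nₕ with Wₕ = Nₕ/N, N = 47471.
Dept II: Wₕ = 0.29179920; term = 0.29179920²·(1 − 0.08006064)·127600000/1109 = 9012.5261.
Dept III: Wₕ = 0.32236523; term = 0.32236523²·(1 − 0.12376658)·505100000/1894 = 24283.63.
Dept IV: Wₕ = 0.38583556; term = 0.38583556²·(1 − 0.07354226)·177300000/1347 = 18153.955.
Sum = 51450.111.
SE = √(51450.111) = 226.8.

226.8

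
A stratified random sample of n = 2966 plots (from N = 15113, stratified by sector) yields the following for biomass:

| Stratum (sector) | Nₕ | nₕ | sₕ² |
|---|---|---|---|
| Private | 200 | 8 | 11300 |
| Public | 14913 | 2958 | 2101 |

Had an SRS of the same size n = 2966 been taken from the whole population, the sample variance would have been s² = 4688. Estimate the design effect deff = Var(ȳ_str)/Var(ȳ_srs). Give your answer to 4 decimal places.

Var(ȳ_str) = Σ Wₕ²(1−fₕ)sₕ²/nₕ with Wₕ = Nₕ/15113:
  Private: (200/15113)²·(1−8/200)·11300/8 = 0.23747523
  Public: (14913/15113)²·(1−2958/14913)·2101/2958 = 0.55442284
  → Var(ȳ_str) = 0.79189807.
Var(ȳ_srs) = (1 − 2966/15113)·4688/2966 = 1.2703834.
deff = 0.79189807 / 1.2703834 = 0.6234.

0.6234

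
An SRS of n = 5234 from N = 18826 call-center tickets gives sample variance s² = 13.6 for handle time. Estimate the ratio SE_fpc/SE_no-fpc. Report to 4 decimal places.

0.8497

f = n/N = 5234/18826 = 0.27801976.
SE_no-fpc = √(s²/n) = 0.050974455; SE_fpc = √((1−f)s²/n) = 0.043312699.
Ratio = √(1−f) = 0.84969420.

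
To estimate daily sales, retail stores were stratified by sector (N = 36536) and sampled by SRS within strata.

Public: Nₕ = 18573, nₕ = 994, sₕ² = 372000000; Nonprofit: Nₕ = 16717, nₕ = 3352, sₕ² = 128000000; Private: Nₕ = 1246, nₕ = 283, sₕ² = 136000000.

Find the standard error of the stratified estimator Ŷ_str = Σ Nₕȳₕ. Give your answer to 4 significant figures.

Var(Ŷ_str) = Σₕ Nₕ²(1 − fₕ)sₕ²/nₕ.
Public: 18573²·(1 − 994/18573)·372000000/994 = 1.2218919 × 10^14.
Nonprofit: 16717²·(1 − 3352/16717)·128000000/3352 = 8.5316546 × 10^12.
Private: 1246²·(1 − 283/1246)·136000000/283 = 5.7662943 × 10^11.
Sum = 1.3129747 × 10^14.
SE = √(1.3129747 × 10^14) = 1.146 × 10^7.

1.146 × 10^7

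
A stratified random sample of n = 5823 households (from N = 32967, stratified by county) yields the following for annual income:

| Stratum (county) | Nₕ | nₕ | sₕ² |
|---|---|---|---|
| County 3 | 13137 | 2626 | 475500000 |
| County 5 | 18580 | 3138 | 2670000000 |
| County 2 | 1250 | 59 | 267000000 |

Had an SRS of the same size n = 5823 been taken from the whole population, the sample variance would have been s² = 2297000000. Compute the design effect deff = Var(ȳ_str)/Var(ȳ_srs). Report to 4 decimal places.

0.7815

Var(ȳ_str) = Σ Wₕ²(1−fₕ)sₕ²/nₕ with Wₕ = Nₕ/32967:
  County 3: (13137/32967)²·(1−2626/13137)·475500000/2626 = 23005.791
  County 5: (18580/32967)²·(1−3138/18580)·2670000000/3138 = 224620.16
  County 2: (1250/32967)²·(1−59/1250)·267000000/59 = 6199.0076
  → Var(ȳ_str) = 253824.96.
Var(ȳ_srs) = (1 − 5823/32967)·2297000000/5823 = 324794.47.
deff = 253824.96 / 324794.47 = 0.7815.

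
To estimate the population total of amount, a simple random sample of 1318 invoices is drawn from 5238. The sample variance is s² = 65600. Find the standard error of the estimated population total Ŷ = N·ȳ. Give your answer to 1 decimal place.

Var(Ŷ) = N²·Var(ȳ) = N²·(1 − n/N)·s²/n.
f = 1318/5238 = 0.25162276; Var(ȳ) = 0.74837724·65600/1318 = 37.248518.
Var(Ŷ) = 5238² · 37.248518 = 1.0219743 × 10^9.
SE(Ŷ) = √(1.0219743 × 10^9) = 31968.3.

31968.3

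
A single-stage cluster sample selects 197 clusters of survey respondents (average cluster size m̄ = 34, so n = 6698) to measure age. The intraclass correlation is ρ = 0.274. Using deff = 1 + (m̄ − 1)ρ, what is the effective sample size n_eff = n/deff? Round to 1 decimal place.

667.0

deff = 1 + (34 − 1)·0.274 = 1 + 9.042 = 10.042.
n_eff = 6698 / 10.042 = 667.0.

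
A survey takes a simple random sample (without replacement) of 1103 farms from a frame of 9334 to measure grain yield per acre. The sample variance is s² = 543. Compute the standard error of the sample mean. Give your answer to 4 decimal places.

0.6589

Under SRS without replacement, Var(ȳ) = (1 − f)·s²/n with f = n/N = 1103/9334 = 0.11817013.
Var(ȳ) = (1 − 0.11817013)·543/1103 = 0.88182987·0.49229374 = 0.43411933.
SE(ȳ) = √(0.43411933) = 0.6589.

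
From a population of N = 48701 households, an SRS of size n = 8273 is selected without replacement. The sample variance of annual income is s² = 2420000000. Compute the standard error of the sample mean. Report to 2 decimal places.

Under SRS without replacement, Var(ȳ) = (1 − f)·s²/n with f = n/N = 8273/48701 = 0.16987331.
Var(ȳ) = (1 − 0.16987331)·2420000000/8273 = 0.83012669·292517.83 = 242826.86.
SE(ȳ) = √(242826.86) = 492.77.

492.77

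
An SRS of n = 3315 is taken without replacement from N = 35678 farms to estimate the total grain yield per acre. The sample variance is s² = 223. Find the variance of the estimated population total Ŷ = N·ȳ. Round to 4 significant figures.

Var(Ŷ) = N²·Var(ȳ) = N²·(1 − n/N)·s²/n.
f = 3315/35678 = 0.09291440; Var(ȳ) = 0.90708560·223/3315 = 0.061019635.
Var(Ŷ) = 35678² · 0.061019635 = 7.7673095 × 10^7.

7.767 × 10^7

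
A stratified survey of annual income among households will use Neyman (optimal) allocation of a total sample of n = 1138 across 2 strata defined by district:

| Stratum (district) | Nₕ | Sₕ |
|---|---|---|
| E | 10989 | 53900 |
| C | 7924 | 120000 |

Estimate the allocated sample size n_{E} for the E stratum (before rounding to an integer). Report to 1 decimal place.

Neyman allocation: nₕ = n·NₕSₕ / Σⱼ NⱼSⱼ.
Σ NⱼSⱼ = 10989·53900 + 7924·120000 = 1.5431871 × 10^9.
n_{E} = 1138·10989·53900 / (1.5431871 × 10^9) = 436.8.

436.8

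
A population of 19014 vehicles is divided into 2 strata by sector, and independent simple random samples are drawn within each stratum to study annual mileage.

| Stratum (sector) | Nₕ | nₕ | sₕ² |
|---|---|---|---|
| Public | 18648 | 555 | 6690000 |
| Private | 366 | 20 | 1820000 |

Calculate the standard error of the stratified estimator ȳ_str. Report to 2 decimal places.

Var(ȳ_str) = Σₕ Wₕ²(1 − fₕ)sₕ²/nₕ with Wₕ = Nₕ/N, N = 19014.
Public: Wₕ = 0.98075103; term = 0.98075103²·(1 − 0.02976190)·6690000/555 = 11249.391.
Private: Wₕ = 0.01924897; term = 0.01924897²·(1 − 0.05464481)·1820000/20 = 31.875103.
Sum = 11281.266.
SE = √(11281.266) = 106.21.

106.21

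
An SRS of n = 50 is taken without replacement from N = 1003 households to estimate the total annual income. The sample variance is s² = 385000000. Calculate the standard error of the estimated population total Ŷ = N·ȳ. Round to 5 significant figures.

2.7130 × 10^6

Var(Ŷ) = N²·Var(ȳ) = N²·(1 − n/N)·s²/n.
f = 50/1003 = 0.04985045; Var(ȳ) = 0.95014955·385000000/50 = 7.3161515 × 10^6.
Var(Ŷ) = 1003² · (7.3161515 × 10^6) = 7.3601143 × 10^12.
SE(Ŷ) = √(7.3601143 × 10^12) = 2.7130 × 10^6.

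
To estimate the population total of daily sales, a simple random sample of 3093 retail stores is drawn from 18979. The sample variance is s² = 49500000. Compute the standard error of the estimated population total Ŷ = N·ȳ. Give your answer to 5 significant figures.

Var(Ŷ) = N²·Var(ȳ) = N²·(1 − n/N)·s²/n.
f = 3093/18979 = 0.16296960; Var(ȳ) = 0.83703040·49500000/3093 = 13395.734.
Var(Ŷ) = 18979² · 13395.734 = 4.8251761 × 10^12.
SE(Ŷ) = √(4.8251761 × 10^12) = 2.1966 × 10^6.

2.1966 × 10^6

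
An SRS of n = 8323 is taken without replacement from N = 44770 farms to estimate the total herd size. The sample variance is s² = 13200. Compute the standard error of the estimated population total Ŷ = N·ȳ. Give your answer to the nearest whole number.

Var(Ŷ) = N²·Var(ȳ) = N²·(1 − n/N)·s²/n.
f = 8323/44770 = 0.18590574; Var(ȳ) = 0.81409426·13200/8323 = 1.2911263.
Var(Ŷ) = 44770² · 1.2911263 = 2.5878727 × 10^9.
SE(Ŷ) = √(2.5878727 × 10^9) = 50871.

50871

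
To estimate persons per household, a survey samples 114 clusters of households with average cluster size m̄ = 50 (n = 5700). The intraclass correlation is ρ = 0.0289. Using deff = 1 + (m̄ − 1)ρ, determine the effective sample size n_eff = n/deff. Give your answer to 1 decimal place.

deff = 1 + (50 − 1)·0.0289 = 1 + 1.4161 = 2.4161.
n_eff = 5700 / 2.4161 = 2359.2.

2359.2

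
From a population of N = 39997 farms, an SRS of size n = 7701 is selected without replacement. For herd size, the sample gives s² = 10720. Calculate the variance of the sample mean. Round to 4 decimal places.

Under SRS without replacement, Var(ȳ) = (1 − f)·s²/n with f = n/N = 7701/39997 = 0.19253944.
Var(ȳ) = (1 − 0.19253944)·10720/7701 = 0.80746056·1.392027 = 1.1240069.

1.1240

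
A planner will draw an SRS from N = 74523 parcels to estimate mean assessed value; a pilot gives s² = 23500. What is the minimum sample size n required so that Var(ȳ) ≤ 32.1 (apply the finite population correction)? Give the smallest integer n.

725

Without fpc, n₀ = s²/D = 23500/32.1 = 732.0872.
With fpc, (1 − n/N)·s²/n ≤ D requires n ≥ n₀/(1 + n₀/N) = 732.0872/(1 + 732.0872/74523) = 724.9654.
Rounding up, n = 725.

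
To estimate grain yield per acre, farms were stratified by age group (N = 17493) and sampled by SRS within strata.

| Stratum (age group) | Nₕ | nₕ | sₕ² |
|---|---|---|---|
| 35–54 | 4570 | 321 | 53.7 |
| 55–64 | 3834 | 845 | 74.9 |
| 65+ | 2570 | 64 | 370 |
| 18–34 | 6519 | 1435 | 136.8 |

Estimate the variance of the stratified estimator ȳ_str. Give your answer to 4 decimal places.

Var(ȳ_str) = Σₕ Wₕ²(1 − fₕ)sₕ²/nₕ with Wₕ = Nₕ/N, N = 17493.
35–54: Wₕ = 0.26124736; term = 0.26124736²·(1 − 0.07024070)·53.7/321 = 0.010615577.
55–64: Wₕ = 0.21917338; term = 0.21917338²·(1 − 0.22039645)·74.9/845 = 0.0033195143.
65+: Wₕ = 0.14691591; term = 0.14691591²·(1 − 0.02490272)·370/64 = 0.12167668.
18–34: Wₕ = 0.37266335; term = 0.37266335²·(1 − 0.22012579)·136.8/1435 = 0.010325049.
Sum = 0.14593682.

0.1459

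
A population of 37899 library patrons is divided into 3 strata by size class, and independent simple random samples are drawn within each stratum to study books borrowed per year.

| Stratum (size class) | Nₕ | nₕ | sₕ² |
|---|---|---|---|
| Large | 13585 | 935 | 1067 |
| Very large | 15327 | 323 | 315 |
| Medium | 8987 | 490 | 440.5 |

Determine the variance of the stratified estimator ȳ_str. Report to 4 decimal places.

0.3405

Var(ȳ_str) = Σₕ Wₕ²(1 − fₕ)sₕ²/nₕ with Wₕ = Nₕ/N, N = 37899.
Large: Wₕ = 0.35845273; term = 0.35845273²·(1 − 0.06882591)·1067/935 = 0.13653609.
Very large: Wₕ = 0.40441700; term = 0.40441700²·(1 − 0.02107392)·315/323 = 0.15614092.
Medium: Wₕ = 0.23713027; term = 0.23713027²·(1 − 0.05452320)·440.5/490 = 0.047794144.
Sum = 0.34047115.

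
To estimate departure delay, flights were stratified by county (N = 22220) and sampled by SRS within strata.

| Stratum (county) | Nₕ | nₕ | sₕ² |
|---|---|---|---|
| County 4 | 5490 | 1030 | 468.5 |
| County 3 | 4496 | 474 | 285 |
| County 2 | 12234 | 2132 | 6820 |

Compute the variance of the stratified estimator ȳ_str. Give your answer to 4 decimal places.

Var(ȳ_str) = Σₕ Wₕ²(1 − fₕ)sₕ²/nₕ with Wₕ = Nₕ/N, N = 22220.
County 4: Wₕ = 0.24707471; term = 0.24707471²·(1 − 0.18761384)·468.5/1030 = 0.022557526.
County 3: Wₕ = 0.20234023; term = 0.20234023²·(1 − 0.10542705)·285/474 = 0.022021494.
County 2: Wₕ = 0.55058506; term = 0.55058506²·(1 − 0.17426843)·6820/2132 = 0.8007278.
Sum = 0.84530682.

0.8453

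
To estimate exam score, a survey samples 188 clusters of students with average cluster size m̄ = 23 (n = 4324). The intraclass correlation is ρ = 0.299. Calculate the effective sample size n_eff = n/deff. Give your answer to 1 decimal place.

deff = 1 + (23 − 1)·0.299 = 1 + 6.578 = 7.578.
n_eff = 4324 / 7.578 = 570.6.

570.6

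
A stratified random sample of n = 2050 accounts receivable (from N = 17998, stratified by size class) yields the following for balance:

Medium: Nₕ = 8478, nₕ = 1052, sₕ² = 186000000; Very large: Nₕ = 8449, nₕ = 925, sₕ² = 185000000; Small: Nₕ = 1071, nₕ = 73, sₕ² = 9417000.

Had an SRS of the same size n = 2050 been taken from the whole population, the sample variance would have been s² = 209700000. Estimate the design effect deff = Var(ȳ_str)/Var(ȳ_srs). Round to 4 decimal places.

0.8168

Var(ȳ_str) = Σ Wₕ²(1−fₕ)sₕ²/nₕ with Wₕ = Nₕ/17998:
  Medium: (8478/17998)²·(1−1052/8478)·186000000/1052 = 34363.474
  Very large: (8449/17998)²·(1−925/8449)·185000000/925 = 39249.633
  Small: (1071/17998)²·(1−73/1071)·9417000/73 = 425.65842
  → Var(ȳ_str) = 74038.765.
Var(ȳ_srs) = (1 − 2050/17998)·209700000/2050 = 90641.388.
deff = 74038.765 / 90641.388 = 0.8168.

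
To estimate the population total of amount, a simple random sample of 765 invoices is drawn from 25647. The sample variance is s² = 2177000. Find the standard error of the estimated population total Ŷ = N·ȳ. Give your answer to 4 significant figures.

Var(Ŷ) = N²·Var(ȳ) = N²·(1 − n/N)·s²/n.
f = 765/25647 = 0.02982805; Var(ȳ) = 0.97017195·2177000/765 = 2760.8684.
Var(Ŷ) = 25647² · 2760.8684 = 1.8160126 × 10^12.
SE(Ŷ) = √(1.8160126 × 10^12) = 1.348 × 10^6.

1.348 × 10^6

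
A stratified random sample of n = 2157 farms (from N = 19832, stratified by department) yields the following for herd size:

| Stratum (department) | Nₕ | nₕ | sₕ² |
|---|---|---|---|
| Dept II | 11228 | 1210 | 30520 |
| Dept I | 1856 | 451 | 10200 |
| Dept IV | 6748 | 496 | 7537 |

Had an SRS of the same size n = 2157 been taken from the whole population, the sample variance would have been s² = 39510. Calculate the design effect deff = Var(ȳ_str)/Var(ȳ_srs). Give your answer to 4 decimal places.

0.5509

Var(ȳ_str) = Σ Wₕ²(1−fₕ)sₕ²/nₕ with Wₕ = Nₕ/19832:
  Dept II: (11228/19832)²·(1−1210/11228)·30520/1210 = 7.2135586
  Dept I: (1856/19832)²·(1−451/1856)·10200/451 = 0.14994946
  Dept IV: (6748/19832)²·(1−496/6748)·7537/496 = 1.6299634
  → Var(ȳ_str) = 8.9934715.
Var(ȳ_srs) = (1 − 2157/19832)·39510/2157 = 16.324872.
deff = 8.9934715 / 16.324872 = 0.5509.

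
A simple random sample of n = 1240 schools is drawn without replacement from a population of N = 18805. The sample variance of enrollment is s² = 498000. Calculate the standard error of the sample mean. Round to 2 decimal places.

Under SRS without replacement, Var(ȳ) = (1 − f)·s²/n with f = n/N = 1240/18805 = 0.06593991.
Var(ȳ) = (1 − 0.06593991)·498000/1240 = 0.93406009·401.6129 = 375.13058.
SE(ȳ) = √(375.13058) = 19.37.

19.37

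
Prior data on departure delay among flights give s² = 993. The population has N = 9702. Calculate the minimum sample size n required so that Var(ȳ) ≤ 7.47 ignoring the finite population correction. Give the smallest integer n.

133

Without fpc, n₀ = s²/D = 993/7.47 = 132.9317.
Rounding up, n = 133.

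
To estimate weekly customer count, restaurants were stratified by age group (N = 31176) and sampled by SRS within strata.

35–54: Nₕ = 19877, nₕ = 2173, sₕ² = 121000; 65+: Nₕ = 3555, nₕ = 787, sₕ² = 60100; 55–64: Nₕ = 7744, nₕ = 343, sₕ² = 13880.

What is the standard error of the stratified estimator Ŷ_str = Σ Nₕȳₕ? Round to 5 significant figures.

150550

Var(Ŷ_str) = Σₕ Nₕ²(1 − fₕ)sₕ²/nₕ.
35–54: 19877²·(1 − 2173/19877)·121000/2173 = 1.9595118 × 10^10.
65+: 3555²·(1 − 787/3555)·60100/787 = 7.5145924 × 10^8.
55–64: 7744²·(1 − 343/7744)·13880/343 = 2.3192688 × 10^9.
Sum = 2.2665846 × 10^10.
SE = √(2.2665846 × 10^10) = 150550.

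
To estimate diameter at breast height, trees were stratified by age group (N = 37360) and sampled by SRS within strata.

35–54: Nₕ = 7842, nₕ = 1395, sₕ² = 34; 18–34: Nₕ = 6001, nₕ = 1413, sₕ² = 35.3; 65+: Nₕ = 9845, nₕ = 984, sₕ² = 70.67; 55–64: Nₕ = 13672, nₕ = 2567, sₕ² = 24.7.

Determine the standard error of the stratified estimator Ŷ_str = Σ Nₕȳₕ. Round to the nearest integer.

3106

Var(Ŷ_str) = Σₕ Nₕ²(1 − fₕ)sₕ²/nₕ.
35–54: 7842²·(1 − 1395/7842)·34/1395 = 1.2322227 × 10^6.
18–34: 6001²·(1 − 1413/6001)·35.3/1413 = 687827.57.
65+: 9845²·(1 − 984/9845)·70.67/984 = 6.2652506 × 10^6.
55–64: 13672²·(1 − 2567/13672)·24.7/2567 = 1.4609041 × 10^6.
Sum = 9.646205 × 10^6.
SE = √(9.646205 × 10^6) = 3106.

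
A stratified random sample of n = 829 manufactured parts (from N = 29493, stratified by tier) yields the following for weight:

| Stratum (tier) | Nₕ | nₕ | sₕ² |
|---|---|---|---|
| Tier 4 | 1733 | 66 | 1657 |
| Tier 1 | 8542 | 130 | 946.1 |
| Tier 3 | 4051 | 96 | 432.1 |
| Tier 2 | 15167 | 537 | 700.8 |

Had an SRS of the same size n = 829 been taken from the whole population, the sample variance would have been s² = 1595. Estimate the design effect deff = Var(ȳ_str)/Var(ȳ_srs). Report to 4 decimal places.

Var(ȳ_str) = Σ Wₕ²(1−fₕ)sₕ²/nₕ with Wₕ = Nₕ/29493:
  Tier 4: (1733/29493)²·(1−66/1733)·1657/66 = 0.083382485
  Tier 1: (8542/29493)²·(1−130/8542)·946.1/130 = 0.60119398
  Tier 3: (4051/29493)²·(1−96/4051)·432.1/96 = 0.082905599
  Tier 2: (15167/29493)²·(1−537/15167)·700.8/537 = 0.33290929
  → Var(ȳ_str) = 1.1003914.
Var(ȳ_srs) = (1 − 829/29493)·1595/829 = 1.8699242.
deff = 1.1003914 / 1.8699242 = 0.5885.

0.5885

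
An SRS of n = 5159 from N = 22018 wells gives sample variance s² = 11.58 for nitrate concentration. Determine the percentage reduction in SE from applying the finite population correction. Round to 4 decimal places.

f = n/N = 5159/22018 = 0.23430829.
SE_no-fpc = √(s²/n) = 0.047377432; SE_fpc = √((1−f)s²/n) = 0.041457059.
Ratio = √(1−f) = 0.87503812. Reduction = 100·(1 − 0.87503812) = 12.4962%.

12.4962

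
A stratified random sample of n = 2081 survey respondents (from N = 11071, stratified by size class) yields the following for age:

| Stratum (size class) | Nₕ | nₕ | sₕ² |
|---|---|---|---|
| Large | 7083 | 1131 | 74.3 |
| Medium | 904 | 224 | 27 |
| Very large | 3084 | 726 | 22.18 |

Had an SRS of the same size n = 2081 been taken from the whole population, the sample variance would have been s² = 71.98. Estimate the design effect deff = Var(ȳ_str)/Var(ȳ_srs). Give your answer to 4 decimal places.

Var(ȳ_str) = Σ Wₕ²(1−fₕ)sₕ²/nₕ with Wₕ = Nₕ/11071:
  Large: (7083/11071)²·(1−1131/7083)·74.3/1131 = 0.022596058
  Medium: (904/11071)²·(1−224/904)·27/224 = 6.0453213 × 10^-4
  Very large: (3084/11071)²·(1−726/3084)·22.18/726 = 0.0018126309
  → Var(ȳ_str) = 0.025013221.
Var(ȳ_srs) = (1 − 2081/11071)·71.98/2081 = 0.028087469.
deff = 0.025013221 / 0.028087469 = 0.8905.

0.8905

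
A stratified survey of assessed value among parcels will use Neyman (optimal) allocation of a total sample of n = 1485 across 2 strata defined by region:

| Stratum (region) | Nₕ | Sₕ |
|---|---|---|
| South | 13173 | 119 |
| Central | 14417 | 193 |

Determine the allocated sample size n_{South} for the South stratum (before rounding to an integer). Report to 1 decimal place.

535.1

Neyman allocation: nₕ = n·NₕSₕ / Σⱼ NⱼSⱼ.
Σ NⱼSⱼ = 13173·119 + 14417·193 = 4.350068 × 10^6.
n_{South} = 1485·13173·119 / (4.350068 × 10^6) = 535.1.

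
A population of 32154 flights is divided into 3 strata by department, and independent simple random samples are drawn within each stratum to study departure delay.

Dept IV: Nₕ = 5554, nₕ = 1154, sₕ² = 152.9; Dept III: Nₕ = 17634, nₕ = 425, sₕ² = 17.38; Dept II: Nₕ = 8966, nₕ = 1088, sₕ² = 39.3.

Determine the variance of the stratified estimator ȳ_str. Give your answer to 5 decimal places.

Var(ȳ_str) = Σₕ Wₕ²(1 − fₕ)sₕ²/nₕ with Wₕ = Nₕ/N, N = 32154.
Dept IV: Wₕ = 0.17273123; term = 0.17273123²·(1 − 0.20777818)·152.9/1154 = 0.0031317726.
Dept III: Wₕ = 0.54842321; term = 0.54842321²·(1 − 0.02410117)·17.38/425 = 0.012003207.
Dept II: Wₕ = 0.27884556; term = 0.27884556²·(1 − 0.12134731)·39.3/1088 = 0.0024677909.
Sum = 0.017602771.

0.01760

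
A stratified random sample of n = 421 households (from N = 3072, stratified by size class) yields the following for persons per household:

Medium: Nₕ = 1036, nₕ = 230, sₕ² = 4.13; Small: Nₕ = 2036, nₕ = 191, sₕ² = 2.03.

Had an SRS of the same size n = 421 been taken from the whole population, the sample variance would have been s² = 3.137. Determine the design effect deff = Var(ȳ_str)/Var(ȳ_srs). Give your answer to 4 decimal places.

Var(ȳ_str) = Σ Wₕ²(1−fₕ)sₕ²/nₕ with Wₕ = Nₕ/3072:
  Medium: (1036/3072)²·(1−230/1036)·4.13/230 = 0.0015888196
  Small: (2036/3072)²·(1−191/2036)·2.03/191 = 0.0042305262
  → Var(ȳ_str) = 0.0058193458.
Var(ȳ_srs) = (1 − 421/3072)·3.137/421 = 0.0064301476.
deff = 0.0058193458 / 0.0064301476 = 0.9050.

0.9050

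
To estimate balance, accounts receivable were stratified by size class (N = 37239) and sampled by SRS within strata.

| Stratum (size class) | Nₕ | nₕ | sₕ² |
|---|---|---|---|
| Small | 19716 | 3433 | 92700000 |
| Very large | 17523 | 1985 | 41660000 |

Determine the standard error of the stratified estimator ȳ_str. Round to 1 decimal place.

Var(ȳ_str) = Σₕ Wₕ²(1 − fₕ)sₕ²/nₕ with Wₕ = Nₕ/N, N = 37239.
Small: Wₕ = 0.52944494; term = 0.52944494²·(1 − 0.17412254)·92700000/3433 = 6251.1964.
Very large: Wₕ = 0.47055506; term = 0.47055506²·(1 − 0.11327969)·41660000/1985 = 4120.6555.
Sum = 10371.852.
SE = √(10371.852) = 101.8.

101.8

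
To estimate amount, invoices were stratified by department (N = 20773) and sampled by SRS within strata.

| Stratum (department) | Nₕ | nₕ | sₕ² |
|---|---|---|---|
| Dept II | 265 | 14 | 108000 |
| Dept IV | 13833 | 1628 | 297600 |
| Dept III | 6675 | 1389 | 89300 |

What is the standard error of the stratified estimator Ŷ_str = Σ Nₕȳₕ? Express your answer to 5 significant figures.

Var(Ŷ_str) = Σₕ Nₕ²(1 − fₕ)sₕ²/nₕ.
Dept II: 265²·(1 − 14/265)·108000/14 = 5.1311571 × 10^8.
Dept IV: 13833²·(1 − 1628/13833)·297600/1628 = 3.0862613 × 10^10.
Dept III: 6675²·(1 − 1389/6675)·89300/1389 = 2.2684418 × 10^9.
Sum = 3.3644171 × 10^10.
SE = √(3.3644171 × 10^10) = 183420.

183420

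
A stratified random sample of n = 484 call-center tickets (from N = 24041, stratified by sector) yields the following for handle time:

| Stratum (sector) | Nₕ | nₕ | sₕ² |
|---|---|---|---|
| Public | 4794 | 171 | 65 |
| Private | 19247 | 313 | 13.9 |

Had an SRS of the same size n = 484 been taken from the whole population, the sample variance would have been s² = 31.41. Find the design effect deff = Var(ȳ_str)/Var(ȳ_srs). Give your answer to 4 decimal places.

Var(ȳ_str) = Σ Wₕ²(1−fₕ)sₕ²/nₕ with Wₕ = Nₕ/24041:
  Public: (4794/24041)²·(1−171/4794)·65/171 = 0.014575857
  Private: (19247/24041)²·(1−313/19247)·13.9/313 = 0.028000825
  → Var(ȳ_str) = 0.042576682.
Var(ȳ_srs) = (1 − 484/24041)·31.41/484 = 0.063590176.
deff = 0.042576682 / 0.063590176 = 0.6695.

0.6695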